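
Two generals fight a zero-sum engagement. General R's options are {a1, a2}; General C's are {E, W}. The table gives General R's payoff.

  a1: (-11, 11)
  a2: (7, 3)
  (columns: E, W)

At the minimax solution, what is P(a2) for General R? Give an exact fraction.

11/13

Row minima: a1 → -11, a2 → 3; maximin = 3.
Column maxima: E → 7, W → 11; minimax = 7.
3 ≠ 7, so there is no saddle point; optimal play is mixed.
Let General R play a1 with probability p. Expected payoff against E: (-11)p + 7(1−p) = −18p + 7; against W: 11p + 3(1−p) = 8p + 3.
Setting these equal: −18p + 7 = 8p + 3 ⇒ −26p = -4 ⇒ p = 2/13, and the value is (-18)·(2/13) + 7 = 55/13.
For General C: with q = P(E), equating a1's and a2's payoffs gives −22q + 11 = 4q + 3 ⇒ q = 4/13.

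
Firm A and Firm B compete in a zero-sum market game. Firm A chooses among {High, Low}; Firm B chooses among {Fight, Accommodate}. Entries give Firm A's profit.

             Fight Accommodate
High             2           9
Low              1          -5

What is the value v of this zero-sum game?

2

Row minima: High → 2, Low → -5; maximin = 2.
Column maxima: Fight → 2, Accommodate → 9; minimax = 2.
Since maximin = minimax = 2, there is a saddle point and the value is 2.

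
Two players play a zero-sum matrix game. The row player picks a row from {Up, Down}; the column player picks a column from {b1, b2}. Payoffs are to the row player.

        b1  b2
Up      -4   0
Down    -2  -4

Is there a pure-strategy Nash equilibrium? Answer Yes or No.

No

Row minima: Up → -4, Down → -4; maximin = -4.
Column maxima: b1 → -2, b2 → 0; minimax = -2.
-4 ≠ -2, so no pure-strategy equilibrium exists.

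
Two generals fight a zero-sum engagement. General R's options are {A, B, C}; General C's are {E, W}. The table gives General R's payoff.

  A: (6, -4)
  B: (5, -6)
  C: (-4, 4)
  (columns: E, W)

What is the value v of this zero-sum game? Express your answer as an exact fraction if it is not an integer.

Row minima: A → -4, B → -6, C → -4; maximin = -4.
Column maxima: E → 6, W → 4; minimax = 4.
-4 ≠ 4, so there is no saddle point; optimal play is mixed.
B is strictly dominated by A, so General R never plays it.
On the remaining 2×2 (A, C vs E, W):
Let General R play A with probability p. Expected payoff against E: 6p + (-4)(1−p) = 10p − 4; against W: (-4)p + 4(1−p) = −8p + 4.
Setting these equal: 10p − 4 = −8p + 4 ⇒ 18p = 8 ⇒ p = 4/9, and the value is (10)·(4/9) − 4 = 4/9.
For General C: with q = P(E), equating A's and C's payoffs gives 10q − 4 = −8q + 4 ⇒ q = 4/9.

4/9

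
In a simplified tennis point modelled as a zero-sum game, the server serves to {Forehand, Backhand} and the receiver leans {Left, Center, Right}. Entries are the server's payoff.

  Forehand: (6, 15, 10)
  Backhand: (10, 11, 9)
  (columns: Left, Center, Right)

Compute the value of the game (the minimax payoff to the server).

46/5

Row minima: Forehand → 6, Backhand → 9; maximin = 9.
Column maxima: Left → 10, Center → 15, Right → 10; minimax = 10.
9 ≠ 10, so there is no saddle point; optimal play is mixed.
Center is strictly dominated by Left (it gives the server strictly more in every row), so the receiver never plays it.
On the remaining 2×2 (Forehand, Backhand vs Left, Right):
Let the server play Forehand with probability p. Expected payoff against Left: 6p + 10(1−p) = −4p + 10; against Right: 10p + 9(1−p) = p + 9.
Setting these equal: −4p + 10 = p + 9 ⇒ −5p = -1 ⇒ p = 1/5, and the value is (-4)·(1/5) + 10 = 46/5.
For the receiver: with q = P(Left), equating Forehand's and Backhand's payoffs gives −4q + 10 = q + 9 ⇒ q = 1/5.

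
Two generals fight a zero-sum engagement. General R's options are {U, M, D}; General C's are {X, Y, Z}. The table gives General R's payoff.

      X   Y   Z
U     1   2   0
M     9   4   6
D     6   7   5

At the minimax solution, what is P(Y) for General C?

1/4

Row minima: U → 0, M → 4, D → 5; maximin = 5.
Column maxima: X → 9, Y → 7, Z → 6; minimax = 6.
5 ≠ 6, so there is no saddle point; optimal play is mixed.
U is strictly dominated by M, so General R never plays it.
X is strictly dominated by Z (it gives General R strictly more in every row), so General C never plays it.
On the remaining 2×2 (M, D vs Y, Z):
Let General R play M with probability p. Expected payoff against Y: 4p + 7(1−p) = −3p + 7; against Z: 6p + 5(1−p) = p + 5.
Setting these equal: −3p + 7 = p + 5 ⇒ −4p = -2 ⇒ p = 1/2, and the value is (-3)·(1/2) + 7 = 11/2.
For General C: with q = P(Y), equating M's and D's payoffs gives −2q + 6 = 2q + 5 ⇒ q = 1/4.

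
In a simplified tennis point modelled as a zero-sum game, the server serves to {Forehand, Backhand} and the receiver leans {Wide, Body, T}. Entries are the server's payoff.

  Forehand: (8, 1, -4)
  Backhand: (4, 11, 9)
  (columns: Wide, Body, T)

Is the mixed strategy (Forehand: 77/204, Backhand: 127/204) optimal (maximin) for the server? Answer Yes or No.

No

Against Wide this mix gives (77/204)·8 + (127/204)·4 = 281/51.
Against Body this mix gives (77/204)·1 + (127/204)·11 = 737/102.
Against T this mix gives (77/204)·(-4) + (127/204)·9 = 835/204.
The receiver will play T, holding the server to 835/204. Shifting weight toward the row that does better against T would raise this floor (the equalizing mix achieves 88/17 against both T and Wide), so the proposed strategy is not optimal.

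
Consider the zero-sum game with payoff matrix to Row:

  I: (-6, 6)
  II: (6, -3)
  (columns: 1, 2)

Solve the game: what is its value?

Row minima: I → -6, II → -3; maximin = -3.
Column maxima: 1 → 6, 2 → 6; minimax = 6.
-3 ≠ 6, so there is no saddle point; optimal play is mixed.
Let Row play I with probability p. Expected payoff against 1: (-6)p + 6(1−p) = −12p + 6; against 2: 6p + (-3)(1−p) = 9p − 3.
Setting these equal: −12p + 6 = 9p − 3 ⇒ −21p = -9 ⇒ p = 3/7, and the value is (-12)·(3/7) + 6 = 6/7.
For Column: with q = P(1), equating I's and II's payoffs gives −12q + 6 = 9q − 3 ⇒ q = 3/7.

6/7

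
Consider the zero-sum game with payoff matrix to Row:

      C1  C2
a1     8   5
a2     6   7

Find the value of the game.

13/2

Row minima: a1 → 5, a2 → 6; maximin = 6.
Column maxima: C1 → 8, C2 → 7; minimax = 7.
6 ≠ 7, so there is no saddle point; optimal play is mixed.
Let Row play a1 with probability p. Expected payoff against C1: 8p + 6(1−p) = 2p + 6; against C2: 5p + 7(1−p) = −2p + 7.
Setting these equal: 2p + 6 = −2p + 7 ⇒ 4p = 1 ⇒ p = 1/4, and the value is (2)·(1/4) + 6 = 13/2.
For Column: with q = P(C1), equating a1's and a2's payoffs gives 3q + 5 = −q + 7 ⇒ q = 1/2.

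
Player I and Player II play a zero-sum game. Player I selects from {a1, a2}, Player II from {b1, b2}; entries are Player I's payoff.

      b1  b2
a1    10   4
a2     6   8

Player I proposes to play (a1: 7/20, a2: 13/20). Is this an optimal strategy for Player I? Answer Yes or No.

No

Against b1 this mix gives (7/20)·10 + (13/20)·6 = 37/5.
Against b2 this mix gives (7/20)·4 + (13/20)·8 = 33/5.
Player II will play b2, holding Player I to 33/5. Shifting weight toward the row that does better against b2 would raise this floor (the equalizing mix achieves 7 against both b2 and b1), so the proposed strategy is not optimal.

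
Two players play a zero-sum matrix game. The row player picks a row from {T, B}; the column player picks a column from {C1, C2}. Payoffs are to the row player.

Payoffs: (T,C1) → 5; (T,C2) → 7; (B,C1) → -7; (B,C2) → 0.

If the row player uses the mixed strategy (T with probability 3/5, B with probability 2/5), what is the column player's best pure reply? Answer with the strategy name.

C1

If the column player plays C1, the row player's expected payoff is (3/5)·5 + (2/5)·(-7) = 1/5.
If the column player plays C2, the row player's expected payoff is (3/5)·7 + (2/5)·0 = 21/5.
The column player minimizes the row player's payoff; the smallest is 1/5, so the best response is C1.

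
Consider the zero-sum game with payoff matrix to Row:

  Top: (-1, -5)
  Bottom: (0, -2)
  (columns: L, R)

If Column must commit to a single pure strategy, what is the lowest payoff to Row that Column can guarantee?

Column maxima: L → 0, R → -2.
The smallest of these is -2.

-2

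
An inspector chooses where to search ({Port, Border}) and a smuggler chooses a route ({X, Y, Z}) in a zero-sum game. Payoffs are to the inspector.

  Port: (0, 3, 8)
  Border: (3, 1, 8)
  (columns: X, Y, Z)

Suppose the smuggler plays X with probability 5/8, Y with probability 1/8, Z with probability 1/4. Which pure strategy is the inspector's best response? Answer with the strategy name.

Border

Expected payoff of Port: (5/8)·0 + (1/8)·3 + (1/4)·8 = 19/8.
Expected payoff of Border: (5/8)·3 + (1/8)·1 + (1/4)·8 = 4.
The largest is 4, so the inspector's best response is Border.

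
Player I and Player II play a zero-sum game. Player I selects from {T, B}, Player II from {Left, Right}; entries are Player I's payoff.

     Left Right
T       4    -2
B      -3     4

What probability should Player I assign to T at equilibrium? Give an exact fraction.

Row minima: T → -2, B → -3; maximin = -2.
Column maxima: Left → 4, Right → 4; minimax = 4.
-2 ≠ 4, so there is no saddle point; optimal play is mixed.
Let Player I play T with probability p. Expected payoff against Left: 4p + (-3)(1−p) = 7p − 3; against Right: (-2)p + 4(1−p) = −6p + 4.
Setting these equal: 7p − 3 = −6p + 4 ⇒ 13p = 7 ⇒ p = 7/13, and the value is (7)·(7/13) − 3 = 10/13.
For Player II: with q = P(Left), equating T's and B's payoffs gives 6q − 2 = −7q + 4 ⇒ q = 6/13.

7/13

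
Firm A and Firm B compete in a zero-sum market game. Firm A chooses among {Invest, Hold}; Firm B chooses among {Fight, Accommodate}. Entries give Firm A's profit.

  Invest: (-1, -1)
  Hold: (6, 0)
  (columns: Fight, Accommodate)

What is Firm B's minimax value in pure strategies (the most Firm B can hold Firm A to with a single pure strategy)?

0

Column maxima: Fight → 6, Accommodate → 0.
The smallest of these is 0.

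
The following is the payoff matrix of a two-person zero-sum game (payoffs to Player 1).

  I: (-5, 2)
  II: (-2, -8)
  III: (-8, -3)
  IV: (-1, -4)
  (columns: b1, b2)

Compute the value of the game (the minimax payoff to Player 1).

Row minima: I → -5, II → -8, III → -8, IV → -4; maximin = -4.
Column maxima: b1 → -1, b2 → 2; minimax = -1.
-4 ≠ -1, so there is no saddle point; optimal play is mixed.
II is strictly dominated by IV, so Player 1 never plays it.
III is strictly dominated by I, so Player 1 never plays it.
On the remaining 2×2 (I, IV vs b1, b2):
Let Player 1 play I with probability p. Expected payoff against b1: (-5)p + (-1)(1−p) = −4p − 1; against b2: 2p + (-4)(1−p) = 6p − 4.
Setting these equal: −4p − 1 = 6p − 4 ⇒ −10p = -3 ⇒ p = 3/10, and the value is (-4)·(3/10) − 1 = -11/5.
For Player 2: with q = P(b1), equating I's and IV's payoffs gives −7q + 2 = 3q − 4 ⇒ q = 3/5.

-11/5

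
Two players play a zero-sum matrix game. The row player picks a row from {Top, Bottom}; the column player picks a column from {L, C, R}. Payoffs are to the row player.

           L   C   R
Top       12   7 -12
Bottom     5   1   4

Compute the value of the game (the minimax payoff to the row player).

20/11

Row minima: Top → -12, Bottom → 1; maximin = 1.
Column maxima: L → 12, C → 7, R → 4; minimax = 4.
1 ≠ 4, so there is no saddle point; optimal play is mixed.
L is strictly dominated by C (it gives the row player strictly more in every row), so the column player never plays it.
On the remaining 2×2 (Top, Bottom vs C, R):
Let the row player play Top with probability p. Expected payoff against C: 7p + 1(1−p) = 6p + 1; against R: (-12)p + 4(1−p) = −16p + 4.
Setting these equal: 6p + 1 = −16p + 4 ⇒ 22p = 3 ⇒ p = 3/22, and the value is (6)·(3/22) + 1 = 20/11.
For the column player: with q = P(C), equating Top's and Bottom's payoffs gives 19q − 12 = −3q + 4 ⇒ q = 8/11.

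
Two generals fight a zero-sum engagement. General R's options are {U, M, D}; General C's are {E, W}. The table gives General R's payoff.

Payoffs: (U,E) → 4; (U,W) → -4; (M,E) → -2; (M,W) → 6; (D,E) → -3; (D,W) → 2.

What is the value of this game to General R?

1

Row minima: U → -4, M → -2, D → -3; maximin = -2.
Column maxima: E → 4, W → 6; minimax = 4.
-2 ≠ 4, so there is no saddle point; optimal play is mixed.
D is strictly dominated by M, so General R never plays it.
On the remaining 2×2 (U, M vs E, W):
Let General R play U with probability p. Expected payoff against E: 4p + (-2)(1−p) = 6p − 2; against W: (-4)p + 6(1−p) = −10p + 6.
Setting these equal: 6p − 2 = −10p + 6 ⇒ 16p = 8 ⇒ p = 1/2, and the value is (6)·(1/2) − 2 = 1.
For General C: with q = P(E), equating U's and M's payoffs gives 8q − 4 = −8q + 6 ⇒ q = 5/8.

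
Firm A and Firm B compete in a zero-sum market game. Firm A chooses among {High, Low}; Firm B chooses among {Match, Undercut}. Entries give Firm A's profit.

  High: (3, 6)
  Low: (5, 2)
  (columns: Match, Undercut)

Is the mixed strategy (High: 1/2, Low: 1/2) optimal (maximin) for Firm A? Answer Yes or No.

Against Match this mix gives (1/2)·3 + (1/2)·5 = 4.
Against Undercut this mix gives (1/2)·6 + (1/2)·2 = 4.
All of Firm B's active replies (Match, Undercut) yield 4, and no column does worse for Firm A. The mix makes Firm B indifferent and guarantees 4, so it is optimal.

Yes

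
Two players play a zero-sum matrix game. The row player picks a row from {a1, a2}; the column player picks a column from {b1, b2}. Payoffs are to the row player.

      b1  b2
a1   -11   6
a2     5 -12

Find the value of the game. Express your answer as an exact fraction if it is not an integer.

-3

Row minima: a1 → -11, a2 → -12; maximin = -11.
Column maxima: b1 → 5, b2 → 6; minimax = 5.
-11 ≠ 5, so there is no saddle point; optimal play is mixed.
Let the row player play a1 with probability p. Expected payoff against b1: (-11)p + 5(1−p) = −16p + 5; against b2: 6p + (-12)(1−p) = 18p − 12.
Setting these equal: −16p + 5 = 18p − 12 ⇒ −34p = -17 ⇒ p = 1/2, and the value is (-16)·(1/2) + 5 = -3.
For the column player: with q = P(b1), equating a1's and a2's payoffs gives −17q + 6 = 17q − 12 ⇒ q = 9/17.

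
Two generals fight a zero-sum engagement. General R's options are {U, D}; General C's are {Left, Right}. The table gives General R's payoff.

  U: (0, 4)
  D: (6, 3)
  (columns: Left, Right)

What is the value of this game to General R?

Row minima: U → 0, D → 3; maximin = 3.
Column maxima: Left → 6, Right → 4; minimax = 4.
3 ≠ 4, so there is no saddle point; optimal play is mixed.
Let General R play U with probability p. Expected payoff against Left: 0p + 6(1−p) = −6p + 6; against Right: 4p + 3(1−p) = p + 3.
Setting these equal: −6p + 6 = p + 3 ⇒ −7p = -3 ⇒ p = 3/7, and the value is (-6)·(3/7) + 6 = 24/7.
For General C: with q = P(Left), equating U's and D's payoffs gives −4q + 4 = 3q + 3 ⇒ q = 1/7.

24/7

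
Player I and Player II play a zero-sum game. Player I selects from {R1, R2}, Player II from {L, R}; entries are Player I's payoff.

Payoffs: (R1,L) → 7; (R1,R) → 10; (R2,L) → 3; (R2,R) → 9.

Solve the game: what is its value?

Row minima: R1 → 7, R2 → 3; maximin = 7.
Column maxima: L → 7, R → 10; minimax = 7.
Since maximin = minimax = 7, there is a saddle point and the value is 7.

7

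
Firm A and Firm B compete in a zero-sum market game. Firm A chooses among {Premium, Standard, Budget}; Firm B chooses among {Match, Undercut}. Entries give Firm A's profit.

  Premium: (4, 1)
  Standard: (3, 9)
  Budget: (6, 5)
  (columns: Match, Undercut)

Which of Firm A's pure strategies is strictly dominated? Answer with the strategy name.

Budget gives a strictly higher payoff than Premium against every column: 6 > 4, 5 > 1.
So Premium is strictly dominated and Firm A never plays it.

Premium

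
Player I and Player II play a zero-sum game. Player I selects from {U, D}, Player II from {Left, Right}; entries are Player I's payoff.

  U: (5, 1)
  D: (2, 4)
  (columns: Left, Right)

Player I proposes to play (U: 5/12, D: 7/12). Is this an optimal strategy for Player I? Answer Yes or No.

Against Left this mix gives (5/12)·5 + (7/12)·2 = 13/4.
Against Right this mix gives (5/12)·1 + (7/12)·4 = 11/4.
Player II will play Right, holding Player I to 11/4. Shifting weight toward the row that does better against Right would raise this floor (the equalizing mix achieves 3 against both Right and Left), so the proposed strategy is not optimal.

No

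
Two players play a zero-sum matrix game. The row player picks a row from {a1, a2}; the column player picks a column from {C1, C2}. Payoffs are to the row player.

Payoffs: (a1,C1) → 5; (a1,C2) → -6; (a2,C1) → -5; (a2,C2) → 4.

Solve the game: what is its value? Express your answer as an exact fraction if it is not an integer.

Row minima: a1 → -6, a2 → -5; maximin = -5.
Column maxima: C1 → 5, C2 → 4; minimax = 4.
-5 ≠ 4, so there is no saddle point; optimal play is mixed.
Let the row player play a1 with probability p. Expected payoff against C1: 5p + (-5)(1−p) = 10p − 5; against C2: (-6)p + 4(1−p) = −10p + 4.
Setting these equal: 10p − 5 = −10p + 4 ⇒ 20p = 9 ⇒ p = 9/20, and the value is (10)·(9/20) − 5 = -1/2.
For the column player: with q = P(C1), equating a1's and a2's payoffs gives 11q − 6 = −9q + 4 ⇒ q = 1/2.

-1/2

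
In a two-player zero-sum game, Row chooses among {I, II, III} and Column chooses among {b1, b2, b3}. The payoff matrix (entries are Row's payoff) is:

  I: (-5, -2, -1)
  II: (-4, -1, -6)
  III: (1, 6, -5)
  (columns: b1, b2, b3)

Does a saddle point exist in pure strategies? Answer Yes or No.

Row minima: I → -5, II → -6, III → -5; maximin = -5.
Column maxima: b1 → 1, b2 → 6, b3 → -1; minimax = -1.
-5 ≠ -1, so no pure-strategy equilibrium exists.

No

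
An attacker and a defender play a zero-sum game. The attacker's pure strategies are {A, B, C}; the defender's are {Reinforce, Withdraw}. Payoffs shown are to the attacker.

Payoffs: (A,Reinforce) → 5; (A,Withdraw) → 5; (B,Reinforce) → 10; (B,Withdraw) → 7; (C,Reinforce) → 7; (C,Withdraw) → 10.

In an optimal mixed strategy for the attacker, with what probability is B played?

Row minima: A → 5, B → 7, C → 7; maximin = 7.
Column maxima: Reinforce → 10, Withdraw → 10; minimax = 10.
7 ≠ 10, so there is no saddle point; optimal play is mixed.
A is strictly dominated by B, so the attacker never plays it.
On the remaining 2×2 (B, C vs Reinforce, Withdraw):
Let the attacker play B with probability p. Expected payoff against Reinforce: 10p + 7(1−p) = 3p + 7; against Withdraw: 7p + 10(1−p) = −3p + 10.
Setting these equal: 3p + 7 = −3p + 10 ⇒ 6p = 3 ⇒ p = 1/2, and the value is (3)·(1/2) + 7 = 17/2.
For the defender: with q = P(Reinforce), equating B's and C's payoffs gives 3q + 7 = −3q + 10 ⇒ q = 1/2.

1/2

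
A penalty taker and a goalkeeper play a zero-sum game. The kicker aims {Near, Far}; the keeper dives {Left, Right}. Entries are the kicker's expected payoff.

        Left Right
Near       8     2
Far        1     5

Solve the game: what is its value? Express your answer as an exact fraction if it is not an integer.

Row minima: Near → 2, Far → 1; maximin = 2.
Column maxima: Left → 8, Right → 5; minimax = 5.
2 ≠ 5, so there is no saddle point; optimal play is mixed.
Let the kicker play Near with probability p. Expected payoff against Left: 8p + 1(1−p) = 7p + 1; against Right: 2p + 5(1−p) = −3p + 5.
Setting these equal: 7p + 1 = −3p + 5 ⇒ 10p = 4 ⇒ p = 2/5, and the value is (7)·(2/5) + 1 = 19/5.
For the keeper: with q = P(Left), equating Near's and Far's payoffs gives 6q + 2 = −4q + 5 ⇒ q = 3/10.

19/5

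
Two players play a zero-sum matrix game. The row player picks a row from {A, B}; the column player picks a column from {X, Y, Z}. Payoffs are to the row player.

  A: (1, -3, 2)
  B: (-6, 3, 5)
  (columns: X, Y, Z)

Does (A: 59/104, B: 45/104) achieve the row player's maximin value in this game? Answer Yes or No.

No

Against X this mix gives (59/104)·1 + (45/104)·(-6) = -211/104.
Against Y this mix gives (59/104)·(-3) + (45/104)·3 = -21/52.
Against Z this mix gives (59/104)·2 + (45/104)·5 = 343/104.
The column player will play X, holding the row player to -211/104. Shifting weight toward the row that does better against X would raise this floor (the equalizing mix achieves -15/13 against both X and Y), so the proposed strategy is not optimal.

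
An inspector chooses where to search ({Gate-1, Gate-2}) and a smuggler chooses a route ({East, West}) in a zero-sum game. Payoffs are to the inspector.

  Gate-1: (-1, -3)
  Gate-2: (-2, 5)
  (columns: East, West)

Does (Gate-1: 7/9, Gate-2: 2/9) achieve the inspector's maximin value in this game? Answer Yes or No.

Yes

Against East this mix gives (7/9)·(-1) + (2/9)·(-2) = -11/9.
Against West this mix gives (7/9)·(-3) + (2/9)·5 = -11/9.
All of the smuggler's active replies (East, West) yield -11/9, and no column does worse for the inspector. The mix makes the smuggler indifferent and guarantees -11/9, so it is optimal.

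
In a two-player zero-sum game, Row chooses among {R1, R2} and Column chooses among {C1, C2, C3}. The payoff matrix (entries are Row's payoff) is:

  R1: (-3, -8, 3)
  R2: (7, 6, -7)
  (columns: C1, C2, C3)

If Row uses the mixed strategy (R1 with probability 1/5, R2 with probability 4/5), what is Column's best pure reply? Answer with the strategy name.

C3

If Column plays C1, Row's expected payoff is (1/5)·(-3) + (4/5)·7 = 5.
If Column plays C2, Row's expected payoff is (1/5)·(-8) + (4/5)·6 = 16/5.
If Column plays C3, Row's expected payoff is (1/5)·3 + (4/5)·(-7) = -5.
Column minimizes Row's payoff; the smallest is -5, so the best response is C3.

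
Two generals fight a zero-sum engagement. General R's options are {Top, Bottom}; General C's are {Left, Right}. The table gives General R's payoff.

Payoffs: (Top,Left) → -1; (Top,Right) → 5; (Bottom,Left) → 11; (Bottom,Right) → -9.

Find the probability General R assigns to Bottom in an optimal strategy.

Row minima: Top → -1, Bottom → -9; maximin = -1.
Column maxima: Left → 11, Right → 5; minimax = 5.
-1 ≠ 5, so there is no saddle point; optimal play is mixed.
Let General R play Top with probability p. Expected payoff against Left: (-1)p + 11(1−p) = −12p + 11; against Right: 5p + (-9)(1−p) = 14p − 9.
Setting these equal: −12p + 11 = 14p − 9 ⇒ −26p = -20 ⇒ p = 10/13, and the value is (-12)·(10/13) + 11 = 23/13.
For General C: with q = P(Left), equating Top's and Bottom's payoffs gives −6q + 5 = 20q − 9 ⇒ q = 7/13.

3/13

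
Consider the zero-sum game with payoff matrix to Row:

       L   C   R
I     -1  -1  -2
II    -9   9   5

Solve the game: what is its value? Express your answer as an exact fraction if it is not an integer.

-23/15

Row minima: I → -2, II → -9; maximin = -2.
Column maxima: L → -1, C → 9, R → 5; minimax = -1.
-2 ≠ -1, so there is no saddle point; optimal play is mixed.
C is strictly dominated by R (it gives Row strictly more in every row), so Column never plays it.
On the remaining 2×2 (I, II vs L, R):
Let Row play I with probability p. Expected payoff against L: (-1)p + (-9)(1−p) = 8p − 9; against R: (-2)p + 5(1−p) = −7p + 5.
Setting these equal: 8p − 9 = −7p + 5 ⇒ 15p = 14 ⇒ p = 14/15, and the value is (8)·(14/15) − 9 = -23/15.
For Column: with q = P(L), equating I's and II's payoffs gives q − 2 = −14q + 5 ⇒ q = 7/15.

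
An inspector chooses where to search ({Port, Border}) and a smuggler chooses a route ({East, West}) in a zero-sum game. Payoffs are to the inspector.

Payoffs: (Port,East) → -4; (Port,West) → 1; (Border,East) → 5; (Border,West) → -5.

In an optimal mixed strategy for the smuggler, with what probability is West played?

3/5

Row minima: Port → -4, Border → -5; maximin = -4.
Column maxima: East → 5, West → 1; minimax = 1.
-4 ≠ 1, so there is no saddle point; optimal play is mixed.
Let the inspector play Port with probability p. Expected payoff against East: (-4)p + 5(1−p) = −9p + 5; against West: 1p + (-5)(1−p) = 6p − 5.
Setting these equal: −9p + 5 = 6p − 5 ⇒ −15p = -10 ⇒ p = 2/3, and the value is (-9)·(2/3) + 5 = -1.
For the smuggler: with q = P(East), equating Port's and Border's payoffs gives −5q + 1 = 10q − 5 ⇒ q = 2/5.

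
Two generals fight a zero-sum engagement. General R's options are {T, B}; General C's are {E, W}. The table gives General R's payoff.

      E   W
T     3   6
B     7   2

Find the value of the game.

9/2

Row minima: T → 3, B → 2; maximin = 3.
Column maxima: E → 7, W → 6; minimax = 6.
3 ≠ 6, so there is no saddle point; optimal play is mixed.
Let General R play T with probability p. Expected payoff against E: 3p + 7(1−p) = −4p + 7; against W: 6p + 2(1−p) = 4p + 2.
Setting these equal: −4p + 7 = 4p + 2 ⇒ −8p = -5 ⇒ p = 5/8, and the value is (-4)·(5/8) + 7 = 9/2.
For General C: with q = P(E), equating T's and B's payoffs gives −3q + 6 = 5q + 2 ⇒ q = 1/2.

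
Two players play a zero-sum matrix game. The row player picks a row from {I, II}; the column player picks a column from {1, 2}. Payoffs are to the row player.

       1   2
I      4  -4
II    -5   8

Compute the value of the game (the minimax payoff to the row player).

4/7

Row minima: I → -4, II → -5; maximin = -4.
Column maxima: 1 → 4, 2 → 8; minimax = 4.
-4 ≠ 4, so there is no saddle point; optimal play is mixed.
Let the row player play I with probability p. Expected payoff against 1: 4p + (-5)(1−p) = 9p − 5; against 2: (-4)p + 8(1−p) = −12p + 8.
Setting these equal: 9p − 5 = −12p + 8 ⇒ 21p = 13 ⇒ p = 13/21, and the value is (9)·(13/21) − 5 = 4/7.
For the column player: with q = P(1), equating I's and II's payoffs gives 8q − 4 = −13q + 8 ⇒ q = 4/7.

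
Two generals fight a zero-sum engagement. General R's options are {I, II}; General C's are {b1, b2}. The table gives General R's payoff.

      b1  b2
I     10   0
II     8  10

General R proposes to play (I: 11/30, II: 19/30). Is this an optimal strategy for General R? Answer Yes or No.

Against b1 this mix gives (11/30)·10 + (19/30)·8 = 131/15.
Against b2 this mix gives (11/30)·0 + (19/30)·10 = 19/3.
General C will play b2, holding General R to 19/3. Shifting weight toward the row that does better against b2 would raise this floor (the equalizing mix achieves 25/3 against both b2 and b1), so the proposed strategy is not optimal.

No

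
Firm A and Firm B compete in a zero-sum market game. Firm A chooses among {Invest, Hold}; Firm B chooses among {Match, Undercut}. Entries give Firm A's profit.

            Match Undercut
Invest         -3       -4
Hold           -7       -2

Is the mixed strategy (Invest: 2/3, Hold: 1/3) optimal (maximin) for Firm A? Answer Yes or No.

No

Against Match this mix gives (2/3)·(-3) + (1/3)·(-7) = -13/3.
Against Undercut this mix gives (2/3)·(-4) + (1/3)·(-2) = -10/3.
Firm B will play Match, holding Firm A to -13/3. Shifting weight toward the row that does better against Match would raise this floor (the equalizing mix achieves -11/3 against both Match and Undercut), so the proposed strategy is not optimal.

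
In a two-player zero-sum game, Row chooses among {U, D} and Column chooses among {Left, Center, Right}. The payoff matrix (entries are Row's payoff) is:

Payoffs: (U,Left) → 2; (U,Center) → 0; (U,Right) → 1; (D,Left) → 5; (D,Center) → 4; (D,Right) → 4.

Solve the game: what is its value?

Row minima: U → 0, D → 4; maximin = 4.
Column maxima: Left → 5, Center → 4, Right → 4; minimax = 4.
Since maximin = minimax = 4, there is a saddle point and the value is 4.

4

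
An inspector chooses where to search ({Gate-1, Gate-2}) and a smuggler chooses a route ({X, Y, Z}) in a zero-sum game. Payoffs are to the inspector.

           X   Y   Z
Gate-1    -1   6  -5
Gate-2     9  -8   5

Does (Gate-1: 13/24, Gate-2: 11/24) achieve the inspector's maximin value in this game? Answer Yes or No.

Yes

Against X this mix gives (13/24)·(-1) + (11/24)·9 = 43/12.
Against Y this mix gives (13/24)·6 + (11/24)·(-8) = -5/12.
Against Z this mix gives (13/24)·(-5) + (11/24)·5 = -5/12.
All of the smuggler's active replies (Y, Z) yield -5/12, and no column does worse for the inspector. The mix makes the smuggler indifferent and guarantees -5/12, so it is optimal.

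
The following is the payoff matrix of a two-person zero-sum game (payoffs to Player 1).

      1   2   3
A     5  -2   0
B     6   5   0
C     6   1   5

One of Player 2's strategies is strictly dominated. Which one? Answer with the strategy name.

2 holds Player 1's payoff strictly below 1 in every row: -2 < 5, 5 < 6, 1 < 6.
So 1 is strictly dominated for Player 2.

1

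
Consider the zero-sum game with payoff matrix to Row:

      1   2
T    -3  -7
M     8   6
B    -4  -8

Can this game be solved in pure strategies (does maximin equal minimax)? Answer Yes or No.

Yes

Row minima: T → -7, M → 6, B → -8; maximin = 6.
Column maxima: 1 → 8, 2 → 6; minimax = 6.
maximin = minimax = 6, so a saddle point exists.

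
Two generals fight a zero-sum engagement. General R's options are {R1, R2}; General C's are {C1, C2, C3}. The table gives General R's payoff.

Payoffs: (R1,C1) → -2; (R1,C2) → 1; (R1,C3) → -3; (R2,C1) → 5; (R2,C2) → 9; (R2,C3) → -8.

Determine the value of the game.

Row minima: R1 → -3, R2 → -8; maximin = -3.
Column maxima: C1 → 5, C2 → 9, C3 → -3; minimax = -3.
Since maximin = minimax = -3, there is a saddle point and the value is -3.

-3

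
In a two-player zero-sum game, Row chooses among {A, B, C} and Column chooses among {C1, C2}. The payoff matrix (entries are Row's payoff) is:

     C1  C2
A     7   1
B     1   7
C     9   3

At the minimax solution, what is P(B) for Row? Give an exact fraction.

1/2

Row minima: A → 1, B → 1, C → 3; maximin = 3.
Column maxima: C1 → 9, C2 → 7; minimax = 7.
3 ≠ 7, so there is no saddle point; optimal play is mixed.
A is strictly dominated by C, so Row never plays it.
On the remaining 2×2 (B, C vs C1, C2):
Let Row play B with probability p. Expected payoff against C1: 1p + 9(1−p) = −8p + 9; against C2: 7p + 3(1−p) = 4p + 3.
Setting these equal: −8p + 9 = 4p + 3 ⇒ −12p = -6 ⇒ p = 1/2, and the value is (-8)·(1/2) + 9 = 5.
For Column: with q = P(C1), equating B's and C's payoffs gives −6q + 7 = 6q + 3 ⇒ q = 1/3.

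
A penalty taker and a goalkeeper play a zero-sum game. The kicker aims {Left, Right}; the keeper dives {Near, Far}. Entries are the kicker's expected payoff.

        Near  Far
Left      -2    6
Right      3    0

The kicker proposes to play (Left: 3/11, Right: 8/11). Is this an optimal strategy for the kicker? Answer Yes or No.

Yes

Against Near this mix gives (3/11)·(-2) + (8/11)·3 = 18/11.
Against Far this mix gives (3/11)·6 + (8/11)·0 = 18/11.
All of the keeper's active replies (Near, Far) yield 18/11, and no column does worse for the kicker. The mix makes the keeper indifferent and guarantees 18/11, so it is optimal.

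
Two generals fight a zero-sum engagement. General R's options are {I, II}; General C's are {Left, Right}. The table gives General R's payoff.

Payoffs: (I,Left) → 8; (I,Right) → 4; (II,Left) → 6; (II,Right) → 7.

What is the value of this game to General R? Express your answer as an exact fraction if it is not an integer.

Row minima: I → 4, II → 6; maximin = 6.
Column maxima: Left → 8, Right → 7; minimax = 7.
6 ≠ 7, so there is no saddle point; optimal play is mixed.
Let General R play I with probability p. Expected payoff against Left: 8p + 6(1−p) = 2p + 6; against Right: 4p + 7(1−p) = −3p + 7.
Setting these equal: 2p + 6 = −3p + 7 ⇒ 5p = 1 ⇒ p = 1/5, and the value is (2)·(1/5) + 6 = 32/5.
For General C: with q = P(Left), equating I's and II's payoffs gives 4q + 4 = −q + 7 ⇒ q = 3/5.

32/5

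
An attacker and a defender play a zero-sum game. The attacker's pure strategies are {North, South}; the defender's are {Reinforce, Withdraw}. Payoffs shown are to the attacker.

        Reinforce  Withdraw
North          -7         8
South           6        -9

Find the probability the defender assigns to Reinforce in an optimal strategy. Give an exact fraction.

Row minima: North → -7, South → -9; maximin = -7.
Column maxima: Reinforce → 6, Withdraw → 8; minimax = 6.
-7 ≠ 6, so there is no saddle point; optimal play is mixed.
Let the attacker play North with probability p. Expected payoff against Reinforce: (-7)p + 6(1−p) = −13p + 6; against Withdraw: 8p + (-9)(1−p) = 17p − 9.
Setting these equal: −13p + 6 = 17p − 9 ⇒ −30p = -15 ⇒ p = 1/2, and the value is (-13)·(1/2) + 6 = -1/2.
For the defender: with q = P(Reinforce), equating North's and South's payoffs gives −15q + 8 = 15q − 9 ⇒ q = 17/30.

17/30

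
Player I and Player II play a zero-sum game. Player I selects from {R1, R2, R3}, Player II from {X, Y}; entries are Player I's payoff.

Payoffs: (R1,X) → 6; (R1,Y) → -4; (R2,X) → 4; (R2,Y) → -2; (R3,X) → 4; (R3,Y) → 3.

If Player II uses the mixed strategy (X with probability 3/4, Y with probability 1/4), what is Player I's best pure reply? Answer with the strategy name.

R3

Expected payoff of R1: (3/4)·6 + (1/4)·(-4) = 7/2.
Expected payoff of R2: (3/4)·4 + (1/4)·(-2) = 5/2.
Expected payoff of R3: (3/4)·4 + (1/4)·3 = 15/4.
The largest is 15/4, so Player I's best response is R3.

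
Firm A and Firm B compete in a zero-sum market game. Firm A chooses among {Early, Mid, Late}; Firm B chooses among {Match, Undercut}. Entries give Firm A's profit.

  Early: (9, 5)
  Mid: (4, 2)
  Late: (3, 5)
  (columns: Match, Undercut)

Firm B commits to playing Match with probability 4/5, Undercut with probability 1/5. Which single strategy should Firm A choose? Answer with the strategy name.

Early

Expected payoff of Early: (4/5)·9 + (1/5)·5 = 41/5.
Expected payoff of Mid: (4/5)·4 + (1/5)·2 = 18/5.
Expected payoff of Late: (4/5)·3 + (1/5)·5 = 17/5.
The largest is 41/5, so Firm A's best response is Early.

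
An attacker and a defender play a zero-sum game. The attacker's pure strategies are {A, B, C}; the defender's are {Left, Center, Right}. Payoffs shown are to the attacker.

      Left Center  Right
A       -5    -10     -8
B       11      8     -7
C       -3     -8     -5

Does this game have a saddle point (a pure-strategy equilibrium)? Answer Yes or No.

Row minima: A → -10, B → -7, C → -8; maximin = -7.
Column maxima: Left → 11, Center → 8, Right → -5; minimax = -5.
-7 ≠ -5, so no pure-strategy equilibrium exists.

No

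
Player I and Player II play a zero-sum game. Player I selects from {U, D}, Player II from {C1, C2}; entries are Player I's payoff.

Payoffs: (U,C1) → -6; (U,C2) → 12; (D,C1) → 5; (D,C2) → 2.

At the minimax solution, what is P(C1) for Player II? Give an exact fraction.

Row minima: U → -6, D → 2; maximin = 2.
Column maxima: C1 → 5, C2 → 12; minimax = 5.
2 ≠ 5, so there is no saddle point; optimal play is mixed.
Let Player I play U with probability p. Expected payoff against C1: (-6)p + 5(1−p) = −11p + 5; against C2: 12p + 2(1−p) = 10p + 2.
Setting these equal: −11p + 5 = 10p + 2 ⇒ −21p = -3 ⇒ p = 1/7, and the value is (-11)·(1/7) + 5 = 24/7.
For Player II: with q = P(C1), equating U's and D's payoffs gives −18q + 12 = 3q + 2 ⇒ q = 10/21.

10/21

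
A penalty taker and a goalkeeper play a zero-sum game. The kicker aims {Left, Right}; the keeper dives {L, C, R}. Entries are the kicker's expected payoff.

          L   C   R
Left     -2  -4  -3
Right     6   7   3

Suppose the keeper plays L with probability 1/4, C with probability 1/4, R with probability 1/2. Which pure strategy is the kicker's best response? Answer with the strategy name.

Right

Expected payoff of Left: (1/4)·(-2) + (1/4)·(-4) + (1/2)·(-3) = -3.
Expected payoff of Right: (1/4)·6 + (1/4)·7 + (1/2)·3 = 19/4.
The largest is 19/4, so the kicker's best response is Right.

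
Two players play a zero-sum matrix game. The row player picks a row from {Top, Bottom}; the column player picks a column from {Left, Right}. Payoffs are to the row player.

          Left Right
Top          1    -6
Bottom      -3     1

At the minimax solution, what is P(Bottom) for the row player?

7/11

Row minima: Top → -6, Bottom → -3; maximin = -3.
Column maxima: Left → 1, Right → 1; minimax = 1.
-3 ≠ 1, so there is no saddle point; optimal play is mixed.
Let the row player play Top with probability p. Expected payoff against Left: 1p + (-3)(1−p) = 4p − 3; against Right: (-6)p + 1(1−p) = −7p + 1.
Setting these equal: 4p − 3 = −7p + 1 ⇒ 11p = 4 ⇒ p = 4/11, and the value is (4)·(4/11) − 3 = -17/11.
For the column player: with q = P(Left), equating Top's and Bottom's payoffs gives 7q − 6 = −4q + 1 ⇒ q = 7/11.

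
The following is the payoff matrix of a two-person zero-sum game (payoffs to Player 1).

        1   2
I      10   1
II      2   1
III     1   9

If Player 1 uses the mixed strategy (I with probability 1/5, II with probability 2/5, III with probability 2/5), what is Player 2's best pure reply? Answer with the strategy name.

If Player 2 plays 1, Player 1's expected payoff is (1/5)·10 + (2/5)·2 + (2/5)·1 = 16/5.
If Player 2 plays 2, Player 1's expected payoff is (1/5)·1 + (2/5)·1 + (2/5)·9 = 21/5.
Player 2 minimizes Player 1's payoff; the smallest is 16/5, so the best response is 1.

1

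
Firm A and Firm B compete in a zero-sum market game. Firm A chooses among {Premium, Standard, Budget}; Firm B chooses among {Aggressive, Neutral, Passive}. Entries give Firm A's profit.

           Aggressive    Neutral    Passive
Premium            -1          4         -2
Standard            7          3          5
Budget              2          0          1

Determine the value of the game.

Row minima: Premium → -2, Standard → 3, Budget → 0; maximin = 3.
Column maxima: Aggressive → 7, Neutral → 4, Passive → 5; minimax = 4.
3 ≠ 4, so there is no saddle point; optimal play is mixed.
Budget is strictly dominated by Standard, so Firm A never plays it.
Aggressive is strictly dominated by Passive (it gives Firm A strictly more in every row), so Firm B never plays it.
On the remaining 2×2 (Premium, Standard vs Neutral, Passive):
Let Firm A play Premium with probability p. Expected payoff against Neutral: 4p + 3(1−p) = p + 3; against Passive: (-2)p + 5(1−p) = −7p + 5.
Setting these equal: p + 3 = −7p + 5 ⇒ 8p = 2 ⇒ p = 1/4, and the value is (1)·(1/4) + 3 = 13/4.
For Firm B: with q = P(Neutral), equating Premium's and Standard's payoffs gives 6q − 2 = −2q + 5 ⇒ q = 7/8.

13/4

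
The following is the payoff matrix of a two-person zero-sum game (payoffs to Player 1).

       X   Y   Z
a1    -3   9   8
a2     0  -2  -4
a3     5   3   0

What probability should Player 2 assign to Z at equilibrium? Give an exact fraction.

Row minima: a1 → -3, a2 → -4, a3 → 0; maximin = 0.
Column maxima: X → 5, Y → 9, Z → 8; minimax = 5.
0 ≠ 5, so there is no saddle point; optimal play is mixed.
a2 is strictly dominated by a3, so Player 1 never plays it.
Y is strictly dominated by Z (it gives Player 1 strictly more in every row), so Player 2 never plays it.
On the remaining 2×2 (a1, a3 vs X, Z):
Let Player 1 play a1 with probability p. Expected payoff against X: (-3)p + 5(1−p) = −8p + 5; against Z: 8p + 0(1−p) = 8p.
Setting these equal: −8p + 5 = 8p ⇒ −16p = -5 ⇒ p = 5/16, and the value is (-8)·(5/16) + 5 = 5/2.
For Player 2: with q = P(X), equating a1's and a3's payoffs gives −11q + 8 = 5q ⇒ q = 1/2.

1/2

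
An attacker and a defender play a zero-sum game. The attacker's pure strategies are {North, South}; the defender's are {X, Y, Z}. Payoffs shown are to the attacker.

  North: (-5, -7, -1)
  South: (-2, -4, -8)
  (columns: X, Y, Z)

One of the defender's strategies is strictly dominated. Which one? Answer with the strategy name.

X

Y holds the attacker's payoff strictly below X in every row: -7 < -5, -4 < -2.
So X is strictly dominated for the defender.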